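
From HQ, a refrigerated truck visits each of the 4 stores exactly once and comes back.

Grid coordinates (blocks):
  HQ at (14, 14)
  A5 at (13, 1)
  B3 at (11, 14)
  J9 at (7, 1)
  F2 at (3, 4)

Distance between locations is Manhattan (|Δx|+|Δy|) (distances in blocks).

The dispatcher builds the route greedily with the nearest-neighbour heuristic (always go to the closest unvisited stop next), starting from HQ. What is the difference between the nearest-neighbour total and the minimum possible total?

HQ: B3=3, A5=14, J9=20, F2=21 ⇒ B3
B3: A5=15, J9=17, F2=18 ⇒ A5
A5: J9=6, F2=13 ⇒ J9
J9: F2=7 ⇒ F2
NN route HQ → B3 → A5 → J9 → F2 → HQ costs 52.
Optimal: HQ → A5 → J9 → F2 → B3 → HQ costs 48 (by enumerating all 12 distinct tours).
Excess = 52 − 48 = 4.

4 blocks longer than the optimal tour.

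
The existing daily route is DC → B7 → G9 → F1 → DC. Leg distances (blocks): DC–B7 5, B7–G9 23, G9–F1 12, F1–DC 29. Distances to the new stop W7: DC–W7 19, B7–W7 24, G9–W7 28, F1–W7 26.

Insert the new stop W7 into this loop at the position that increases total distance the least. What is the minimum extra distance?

Insertion cost between consecutive stops i–j is d(i,W7) + d(W7,j) − d(i,j):
  between DC and B7: 19 + 24 − 5 = 38
  between B7 and G9: 24 + 28 − 23 = 29
  between G9 and F1: 28 + 26 − 12 = 42
  between F1 and DC: 26 + 19 − 29 = 16
Cheapest insertion is between F1 and DC, adding 16.
New total = 69 + 16 = 85.

Adding 16 blocks by placing W7 on the F1–DC leg.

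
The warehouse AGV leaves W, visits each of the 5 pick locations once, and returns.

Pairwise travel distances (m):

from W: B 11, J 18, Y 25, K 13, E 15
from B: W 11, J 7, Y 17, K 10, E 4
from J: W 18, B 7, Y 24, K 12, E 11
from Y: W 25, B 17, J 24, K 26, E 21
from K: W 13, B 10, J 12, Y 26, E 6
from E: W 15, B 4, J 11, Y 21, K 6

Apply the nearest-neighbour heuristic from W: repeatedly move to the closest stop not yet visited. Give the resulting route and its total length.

82 m along W → B → E → K → J → Y → W.

At W the remaining stops are B 11, K 13, E 15, J 18, Y 25; go to B.
At B the remaining stops are E 4, J 7, K 10, Y 17; go to E.
At E the remaining stops are K 6, J 11, Y 21; go to K.
At K the remaining stops are J 12, Y 26; go to J.
At J the remaining stops are Y 24; go to Y.
Return Y→W: 25.
Total = 11 + 4 + 6 + 12 + 24 + 25 = 82.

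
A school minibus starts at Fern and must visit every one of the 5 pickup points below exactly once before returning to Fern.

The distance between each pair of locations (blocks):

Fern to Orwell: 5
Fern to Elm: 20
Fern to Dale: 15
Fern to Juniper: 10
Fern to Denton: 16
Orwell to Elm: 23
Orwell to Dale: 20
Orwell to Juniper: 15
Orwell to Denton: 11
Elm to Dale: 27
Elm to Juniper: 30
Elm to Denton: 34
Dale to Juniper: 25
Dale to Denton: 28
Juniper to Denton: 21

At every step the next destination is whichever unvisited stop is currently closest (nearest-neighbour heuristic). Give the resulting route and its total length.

Fern → [Orwell:5 / Juniper:10 / Dale:15 / Denton:16 / Elm:20] → Orwell (5)
Orwell → [Denton:11 / Juniper:15 / Dale:20 / Elm:23] → Denton (11)
Denton → [Juniper:21 / Dale:28 / Elm:34] → Juniper (21)
Juniper → [Dale:25 / Elm:30] → Dale (25)
Dale → [Elm:27] → Elm (27)
Return Elm→Fern: 20.
Total = 5 + 11 + 21 + 25 + 27 + 20 = 109.

Total distance 109 blocks via the nearest-neighbour route Fern → Orwell → Denton → Juniper → Dale → Elm → Fern.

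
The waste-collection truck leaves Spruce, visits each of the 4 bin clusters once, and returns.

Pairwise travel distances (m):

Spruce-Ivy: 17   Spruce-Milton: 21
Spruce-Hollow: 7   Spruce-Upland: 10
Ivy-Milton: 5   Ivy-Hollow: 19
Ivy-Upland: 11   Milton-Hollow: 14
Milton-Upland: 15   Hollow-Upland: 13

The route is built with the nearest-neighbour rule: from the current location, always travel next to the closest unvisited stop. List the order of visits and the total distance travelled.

Spruce → [Hollow:7 / Upland:10 / Ivy:17 / Milton:21] → Hollow (7)
Hollow → [Upland:13 / Milton:14 / Ivy:19] → Upland (13)
Upland → [Ivy:11 / Milton:15] → Ivy (11)
Ivy → [Milton:5] → Milton (5)
Return Milton→Spruce: 21.
Total = 7 + 13 + 11 + 5 + 21 = 57.

Nearest-neighbour total = 57 m; route Spruce → Hollow → Upland → Ivy → Milton → Spruce.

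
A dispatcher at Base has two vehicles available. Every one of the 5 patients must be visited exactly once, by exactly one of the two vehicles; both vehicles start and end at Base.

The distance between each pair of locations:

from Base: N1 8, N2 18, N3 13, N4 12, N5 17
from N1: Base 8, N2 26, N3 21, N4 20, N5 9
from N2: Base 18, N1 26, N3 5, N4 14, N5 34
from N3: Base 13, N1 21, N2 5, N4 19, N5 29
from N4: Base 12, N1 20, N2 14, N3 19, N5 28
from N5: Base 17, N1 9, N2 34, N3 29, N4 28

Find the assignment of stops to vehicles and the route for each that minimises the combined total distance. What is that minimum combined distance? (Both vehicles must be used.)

Check every non-empty split of the stops between the two vehicles; for each half take its own optimal tour:
  {N1} + {N2, N3, N4, N5}: 16 + 77 = 93
  {N2} + {N1, N3, N4, N5}: 36 + 77 = 113
  {N1, N2} + {N3, N4, N5}: 52 + 77 = 129
  {N3} + {N1, N2, N4, N5}: 26 + 77 = 103
  {N1, N3} + {N2, N4, N5}: 42 + 77 = 119
  {N2, N3} + {N1, N4, N5}: 36 + 57 = 93
  … (15 splits in total)
  {N2, N3, N4} + {N1, N5}: 44 + 34 = 78  ← best
Best: vehicle 1 Base → N3 → N2 → N4 → Base = 44; vehicle 2 Base → N1 → N5 → Base = 34; combined 78.

Minimum combined distance: 78.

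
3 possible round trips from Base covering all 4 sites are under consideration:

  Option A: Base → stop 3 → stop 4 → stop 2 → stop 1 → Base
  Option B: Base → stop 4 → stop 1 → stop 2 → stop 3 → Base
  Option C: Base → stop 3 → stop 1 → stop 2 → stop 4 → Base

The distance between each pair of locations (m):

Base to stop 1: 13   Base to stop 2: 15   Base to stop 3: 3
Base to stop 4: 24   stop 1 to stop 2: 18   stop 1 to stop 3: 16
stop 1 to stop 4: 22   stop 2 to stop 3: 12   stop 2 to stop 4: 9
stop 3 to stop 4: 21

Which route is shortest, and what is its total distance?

Option A: 3 + 21 + 9 + 18 + 13 = 64
Option B: 24 + 22 + 18 + 12 + 3 = 79
Option C: 3 + 16 + 18 + 9 + 24 = 70

Shortest is Option A, total 64 m.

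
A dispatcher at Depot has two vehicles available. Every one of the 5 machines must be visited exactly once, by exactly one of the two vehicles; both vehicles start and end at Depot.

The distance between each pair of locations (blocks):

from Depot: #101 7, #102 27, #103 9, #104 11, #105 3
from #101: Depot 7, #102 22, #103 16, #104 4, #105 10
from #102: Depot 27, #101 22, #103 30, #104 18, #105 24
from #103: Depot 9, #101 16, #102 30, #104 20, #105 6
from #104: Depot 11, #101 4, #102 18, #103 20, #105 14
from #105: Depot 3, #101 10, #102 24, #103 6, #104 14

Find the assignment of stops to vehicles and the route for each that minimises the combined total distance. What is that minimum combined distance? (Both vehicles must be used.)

Check every non-empty split of the stops between the two vehicles; for each half take its own optimal tour:
  {#101} + {#102, #103, #104, #105}: 14 + 68 = 82
  {#102} + {#101, #103, #104, #105}: 54 + 40 = 94
  {#101, #102} + {#103, #104, #105}: 56 + 40 = 96
  {#103} + {#101, #102, #104, #105}: 18 + 56 = 74
  {#101, #103} + {#102, #104, #105}: 32 + 56 = 88
  {#102, #103} + {#101, #104, #105}: 66 + 28 = 94
  … (15 splits in total)
Best: vehicle 1 Depot → #103 → Depot = 18; vehicle 2 Depot → #101 → #104 → #102 → #105 → Depot = 56; combined 74.

74 blocks — the smallest possible combined total.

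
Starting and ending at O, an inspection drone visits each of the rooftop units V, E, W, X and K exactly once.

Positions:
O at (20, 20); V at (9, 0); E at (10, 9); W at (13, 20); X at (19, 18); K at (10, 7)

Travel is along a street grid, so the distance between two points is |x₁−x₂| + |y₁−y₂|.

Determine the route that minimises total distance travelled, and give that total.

With 5 stops there are 5!/2 = 60 distinct round trips (a route and its reverse cost the same).
O-V-E-W-X-K-O: 31+10+14+8+20+23 = 106
O-V-E-W-K-X-O: 31+10+14+16+20+3 = 94
O-V-E-X-W-K-O: 31+10+18+8+16+23 = 106
O-V-E-X-K-W-O: 31+10+18+20+16+7 = 102
O-V-E-K-W-X-O: 31+10+2+16+8+3 = 70
O-V-E-K-X-W-O: 31+10+2+20+8+7 = 78
O-V-W-E-X-K-O: 31+24+14+18+20+23 = 130
O-V-W-E-K-X-O: 31+24+14+2+20+3 = 94
O-V-W-X-E-K-O: 31+24+8+18+2+23 = 106
O-V-W-X-K-E-O: 31+24+8+20+2+21 = 106
O-V-W-K-E-X-O: 31+24+16+2+18+3 = 94
O-V-W-K-X-E-O: 31+24+16+20+18+21 = 130
O-V-X-E-W-K-O: 31+28+18+14+16+23 = 130
O-V-X-E-K-W-O: 31+28+18+2+16+7 = 102
… (46 more)
O-W-V-K-E-X-O: 7+24+8+2+18+3 = 62  ← best
The minimum is 62.
One optimal route: O → W → V → K → E → X → O (or its reverse).

62 — the shortest possible round trip.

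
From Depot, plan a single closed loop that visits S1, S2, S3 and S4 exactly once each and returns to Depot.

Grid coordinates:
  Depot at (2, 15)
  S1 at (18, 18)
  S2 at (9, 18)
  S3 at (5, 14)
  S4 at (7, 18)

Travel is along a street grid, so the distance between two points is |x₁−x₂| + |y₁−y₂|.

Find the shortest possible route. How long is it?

With 4 stops there are 4!/2 = 12 distinct round trips (a route and its reverse cost the same).
Depot - S1 - S2 - S3 - S4 - Depot: 19+9+8+6+8 = 50
Depot - S1 - S2 - S4 - S3 - Depot: 19+9+2+6+4 = 40
Depot - S1 - S3 - S2 - S4 - Depot: 19+17+8+2+8 = 54
Depot - S1 - S3 - S4 - S2 - Depot: 19+17+6+2+10 = 54
Depot - S1 - S4 - S2 - S3 - Depot: 19+11+2+8+4 = 44
Depot - S1 - S4 - S3 - S2 - Depot: 19+11+6+8+10 = 54
Depot - S2 - S1 - S3 - S4 - Depot: 10+9+17+6+8 = 50
Depot - S2 - S1 - S4 - S3 - Depot: 10+9+11+6+4 = 40
Depot - S2 - S3 - S1 - S4 - Depot: 10+8+17+11+8 = 54
Depot - S2 - S4 - S1 - S3 - Depot: 10+2+11+17+4 = 44
Depot - S3 - S1 - S2 - S4 - Depot: 4+17+9+2+8 = 40
Depot - S3 - S2 - S1 - S4 - Depot: 4+8+9+11+8 = 40
The minimum is 40.
One optimal route: Depot → S1 → S2 → S4 → S3 → Depot (or its reverse).

Minimum total distance: 40.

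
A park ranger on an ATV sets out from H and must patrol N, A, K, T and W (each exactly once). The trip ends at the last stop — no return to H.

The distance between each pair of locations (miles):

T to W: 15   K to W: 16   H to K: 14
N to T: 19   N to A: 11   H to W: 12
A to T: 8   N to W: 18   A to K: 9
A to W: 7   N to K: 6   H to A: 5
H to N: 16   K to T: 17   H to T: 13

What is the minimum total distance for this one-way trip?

There are 5! = 120 possible orderings.
H - N - A - K - T - W: 16+11+9+17+15 = 68
H - N - A - K - W - T: 16+11+9+16+15 = 67
H - N - A - T - K - W: 16+11+8+17+16 = 68
H - N - A - T - W - K: 16+11+8+15+16 = 66
H - N - A - W - K - T: 16+11+7+16+17 = 67
H - N - A - W - T - K: 16+11+7+15+17 = 66
H - N - K - A - T - W: 16+6+9+8+15 = 54
H - N - K - A - W - T: 16+6+9+7+15 = 53
H - N - K - T - A - W: 16+6+17+8+7 = 54
H - N - K - T - W - A: 16+6+17+15+7 = 61
H - N - K - W - A - T: 16+6+16+7+8 = 53
H - N - K - W - T - A: 16+6+16+15+8 = 61
H - N - T - A - K - W: 16+19+8+9+16 = 68
H - N - T - A - W - K: 16+19+8+7+16 = 66
… (106 more)
H - A - T - W - K - N: 5+8+15+16+6 = 50  ← best
The minimum is 50.
One shortest path: H → A → T → W → K → N.

Shortest open route: 50 miles.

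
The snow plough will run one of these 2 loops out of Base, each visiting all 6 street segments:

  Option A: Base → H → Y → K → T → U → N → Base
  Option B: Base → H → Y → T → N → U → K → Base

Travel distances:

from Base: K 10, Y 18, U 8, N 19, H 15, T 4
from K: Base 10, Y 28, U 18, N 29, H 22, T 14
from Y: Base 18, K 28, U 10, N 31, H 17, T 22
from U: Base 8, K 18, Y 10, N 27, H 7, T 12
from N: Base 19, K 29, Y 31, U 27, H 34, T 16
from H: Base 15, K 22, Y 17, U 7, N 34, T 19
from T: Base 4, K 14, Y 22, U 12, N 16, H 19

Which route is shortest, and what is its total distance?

Option A: 15 + 17 + 28 + 14 + 12 + 27 + 19 = 132
Option B: 15 + 17 + 22 + 16 + 27 + 18 + 10 = 125

Shortest is Option B, total 125.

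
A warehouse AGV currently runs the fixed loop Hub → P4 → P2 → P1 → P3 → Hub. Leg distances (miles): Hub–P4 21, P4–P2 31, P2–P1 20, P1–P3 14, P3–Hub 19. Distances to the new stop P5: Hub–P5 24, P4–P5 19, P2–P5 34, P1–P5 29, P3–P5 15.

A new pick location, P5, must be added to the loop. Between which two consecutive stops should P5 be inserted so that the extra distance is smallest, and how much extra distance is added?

Insertion cost between consecutive stops i–j is d(i,P5) + d(P5,j) − d(i,j):
  between Hub and P4: 24 + 19 − 21 = 22
  between P4 and P2: 19 + 34 − 31 = 22
  between P2 and P1: 34 + 29 − 20 = 43
  between P1 and P3: 29 + 15 − 14 = 30
  between P3 and Hub: 15 + 24 − 19 = 20
Cheapest insertion is between P3 and Hub, adding 20.
New total = 105 + 20 = 125.

Minimum extra distance: 20 miles, inserting P5 between P3 and Hub.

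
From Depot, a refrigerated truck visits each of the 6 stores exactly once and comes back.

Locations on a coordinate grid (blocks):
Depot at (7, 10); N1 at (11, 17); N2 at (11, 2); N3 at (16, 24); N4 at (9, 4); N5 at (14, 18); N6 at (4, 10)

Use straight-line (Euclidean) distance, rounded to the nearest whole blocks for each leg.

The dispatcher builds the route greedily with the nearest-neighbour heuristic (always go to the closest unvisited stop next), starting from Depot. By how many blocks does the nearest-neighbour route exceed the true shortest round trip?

The nearest-neighbour route is 2 blocks longer than optimal.

From Depot: N6=3, N4=6, N1=8, N2=9, N5=11, N3=17 → choose N6 (3).
From N6: N4=8, N1=10, N2=11, N5=13, N3=18 → choose N4 (8).
From N4: N2=3, N1=13, N5=15, N3=21 → choose N2 (3).
From N2: N1=15, N5=16, N3=23 → choose N1 (15).
From N1: N5=3, N3=9 → choose N5 (3).
From N5: N3=6 → choose N3 (6).
NN route Depot → N6 → N4 → N2 → N1 → N5 → N3 → Depot costs 55.
Optimal: Depot → N1 → N3 → N5 → N2 → N4 → N6 → Depot costs 53 (by enumerating all 360 distinct tours).
Excess = 55 − 53 = 2.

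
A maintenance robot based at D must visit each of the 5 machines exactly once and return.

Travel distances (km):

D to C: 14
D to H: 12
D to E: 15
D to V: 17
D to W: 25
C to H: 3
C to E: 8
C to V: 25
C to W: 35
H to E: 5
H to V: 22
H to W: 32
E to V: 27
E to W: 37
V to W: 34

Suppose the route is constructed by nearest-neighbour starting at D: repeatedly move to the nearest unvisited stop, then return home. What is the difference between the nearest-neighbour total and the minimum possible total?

From D: H=12, C=14, E=15, V=17, W=25 → choose H (12).
From H: C=3, E=5, V=22, W=32 → choose C (3).
From C: E=8, V=25, W=35 → choose E (8).
From E: V=27, W=37 → choose V (27).
From V: W=34 → choose W (34).
NN route D → H → C → E → V → W → D costs 109.
Optimal: D → E → C → H → V → W → D costs 107 (by enumerating all 60 distinct tours).
Excess = 109 − 107 = 2.

Excess over optimum: 2 km.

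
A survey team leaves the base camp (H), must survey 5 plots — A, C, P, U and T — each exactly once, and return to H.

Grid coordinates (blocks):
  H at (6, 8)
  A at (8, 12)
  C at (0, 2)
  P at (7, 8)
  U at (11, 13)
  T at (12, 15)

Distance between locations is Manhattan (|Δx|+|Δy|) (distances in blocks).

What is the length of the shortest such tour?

H→A→C→P→U→T→H: 6+18+13+9+3+13 = 62
H→A→C→P→T→U→H: 6+18+13+12+3+10 = 62
H→A→C→U→P→T→H: 6+18+22+9+12+13 = 80
H→A→C→U→T→P→H: 6+18+22+3+12+1 = 62
H→A→C→T→P→U→H: 6+18+25+12+9+10 = 80
H→A→C→T→U→P→H: 6+18+25+3+9+1 = 62
H→A→P→C→U→T→H: 6+5+13+22+3+13 = 62
H→A→P→C→T→U→H: 6+5+13+25+3+10 = 62
H→A→P→U→C→T→H: 6+5+9+22+25+13 = 80
H→A→P→U→T→C→H: 6+5+9+3+25+12 = 60
H→A→P→T→C→U→H: 6+5+12+25+22+10 = 80
H→A→P→T→U→C→H: 6+5+12+3+22+12 = 60
H→A→U→C→P→T→H: 6+4+22+13+12+13 = 70
H→A→U→C→T→P→H: 6+4+22+25+12+1 = 70
… (46 more)
H→A→U→T→P→C→H: 6+4+3+12+13+12 = 50  ← best
The minimum is 50.
One optimal route: H → A → U → T → P → C → H (or its reverse).

Minimum total distance: 50 blocks.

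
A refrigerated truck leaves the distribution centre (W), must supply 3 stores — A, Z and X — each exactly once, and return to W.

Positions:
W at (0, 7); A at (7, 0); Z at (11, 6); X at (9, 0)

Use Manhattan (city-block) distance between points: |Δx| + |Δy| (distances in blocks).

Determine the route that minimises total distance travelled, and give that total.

Minimum total distance: 36 blocks.

There are 3 distinct closed tours to check (reversals are equivalent).
W-A-Z-X-W: 14+10+8+16 = 48
W-A-X-Z-W: 14+2+8+12 = 36
W-Z-A-X-W: 12+10+2+16 = 40
The minimum is 36.
One optimal route: W → A → X → Z → W (or its reverse).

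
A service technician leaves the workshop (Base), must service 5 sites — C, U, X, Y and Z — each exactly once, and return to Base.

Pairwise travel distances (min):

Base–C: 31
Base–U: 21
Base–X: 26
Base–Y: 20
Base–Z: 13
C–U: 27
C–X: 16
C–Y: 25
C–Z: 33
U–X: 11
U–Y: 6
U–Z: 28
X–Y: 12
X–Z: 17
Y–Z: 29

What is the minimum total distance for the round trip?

98 min — the shortest possible round trip.

Base → C → U → X → Y → Z → Base: 31+27+11+12+29+13 = 123
Base → C → U → X → Z → Y → Base: 31+27+11+17+29+20 = 135
Base → C → U → Y → X → Z → Base: 31+27+6+12+17+13 = 106
Base → C → U → Y → Z → X → Base: 31+27+6+29+17+26 = 136
Base → C → U → Z → X → Y → Base: 31+27+28+17+12+20 = 135
Base → C → U → Z → Y → X → Base: 31+27+28+29+12+26 = 153
Base → C → X → U → Y → Z → Base: 31+16+11+6+29+13 = 106
Base → C → X → U → Z → Y → Base: 31+16+11+28+29+20 = 135
Base → C → X → Y → U → Z → Base: 31+16+12+6+28+13 = 106
Base → C → X → Y → Z → U → Base: 31+16+12+29+28+21 = 137
Base → C → X → Z → U → Y → Base: 31+16+17+28+6+20 = 118
Base → C → X → Z → Y → U → Base: 31+16+17+29+6+21 = 120
Base → C → Y → U → X → Z → Base: 31+25+6+11+17+13 = 103
Base → C → Y → U → Z → X → Base: 31+25+6+28+17+26 = 133
… (46 more)
Base → U → Y → C → X → Z → Base: 21+6+25+16+17+13 = 98  ← best
The minimum is 98.
One optimal route: Base → U → Y → C → X → Z → Base (or its reverse).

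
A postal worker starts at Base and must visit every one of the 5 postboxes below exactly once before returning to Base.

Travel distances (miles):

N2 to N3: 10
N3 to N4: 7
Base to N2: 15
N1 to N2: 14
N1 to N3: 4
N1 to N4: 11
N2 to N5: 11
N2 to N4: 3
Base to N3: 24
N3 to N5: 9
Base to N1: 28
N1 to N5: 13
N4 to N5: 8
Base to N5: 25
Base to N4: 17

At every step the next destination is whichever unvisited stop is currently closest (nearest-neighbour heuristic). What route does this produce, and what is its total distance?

67 miles along Base → N2 → N4 → N3 → N1 → N5 → Base.

From Base: distances to unvisited — N2=15, N4=17, N3=24, N5=25, N1=28. Nearest is N2 (15).
From N2: distances to unvisited — N4=3, N3=10, N5=11, N1=14. Nearest is N4 (3).
From N4: distances to unvisited — N3=7, N5=8, N1=11. Nearest is N3 (7).
From N3: distances to unvisited — N1=4, N5=9. Nearest is N1 (4).
From N1: distances to unvisited — N5=13. Nearest is N5 (13).
Return N5→Base: 25.
Total = 15 + 3 + 7 + 4 + 13 + 25 = 67.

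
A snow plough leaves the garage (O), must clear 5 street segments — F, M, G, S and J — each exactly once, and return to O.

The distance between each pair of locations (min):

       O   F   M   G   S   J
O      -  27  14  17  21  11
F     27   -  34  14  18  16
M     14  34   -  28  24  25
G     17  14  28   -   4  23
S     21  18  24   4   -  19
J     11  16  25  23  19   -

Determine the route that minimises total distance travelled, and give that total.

O-F-M-G-S-J-O: 27+34+28+4+19+11 = 123
O-F-M-G-J-S-O: 27+34+28+23+19+21 = 152
O-F-M-S-G-J-O: 27+34+24+4+23+11 = 123
O-F-M-S-J-G-O: 27+34+24+19+23+17 = 144
O-F-M-J-G-S-O: 27+34+25+23+4+21 = 134
O-F-M-J-S-G-O: 27+34+25+19+4+17 = 126
O-F-G-M-S-J-O: 27+14+28+24+19+11 = 123
O-F-G-M-J-S-O: 27+14+28+25+19+21 = 134
O-F-G-S-M-J-O: 27+14+4+24+25+11 = 105
O-F-G-S-J-M-O: 27+14+4+19+25+14 = 103
O-F-G-J-M-S-O: 27+14+23+25+24+21 = 134
O-F-G-J-S-M-O: 27+14+23+19+24+14 = 121
O-F-S-M-G-J-O: 27+18+24+28+23+11 = 131
O-F-S-M-J-G-O: 27+18+24+25+23+17 = 134
… (46 more)
O-M-S-G-F-J-O: 14+24+4+14+16+11 = 83  ← best
The minimum is 83.
One optimal route: O → M → S → G → F → J → O (or its reverse).

83 min — the shortest possible round trip.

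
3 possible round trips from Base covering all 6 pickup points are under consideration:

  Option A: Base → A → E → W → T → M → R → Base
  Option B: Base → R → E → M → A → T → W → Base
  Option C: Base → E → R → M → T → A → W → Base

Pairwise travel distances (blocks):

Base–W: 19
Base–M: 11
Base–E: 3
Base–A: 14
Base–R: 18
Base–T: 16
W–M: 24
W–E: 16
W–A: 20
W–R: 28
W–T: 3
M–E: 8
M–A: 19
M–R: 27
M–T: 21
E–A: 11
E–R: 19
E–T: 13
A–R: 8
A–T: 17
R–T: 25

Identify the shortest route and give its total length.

103 blocks — Option B is the shortest.

Option A: 14 + 11 + 16 + 3 + 21 + 27 + 18 = 110
Option B: 18 + 19 + 8 + 19 + 17 + 3 + 19 = 103
Option C: 3 + 19 + 27 + 21 + 17 + 20 + 19 = 126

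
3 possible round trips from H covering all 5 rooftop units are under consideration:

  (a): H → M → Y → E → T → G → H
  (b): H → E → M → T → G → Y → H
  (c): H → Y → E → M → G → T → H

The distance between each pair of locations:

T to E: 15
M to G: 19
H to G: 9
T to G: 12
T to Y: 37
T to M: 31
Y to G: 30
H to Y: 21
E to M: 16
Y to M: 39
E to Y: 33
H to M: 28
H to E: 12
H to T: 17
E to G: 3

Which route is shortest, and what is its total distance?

(a): 28 + 39 + 33 + 15 + 12 + 9 = 136
(b): 12 + 16 + 31 + 12 + 30 + 21 = 122
(c): 21 + 33 + 16 + 19 + 12 + 17 = 118

Shortest is (c), total 118.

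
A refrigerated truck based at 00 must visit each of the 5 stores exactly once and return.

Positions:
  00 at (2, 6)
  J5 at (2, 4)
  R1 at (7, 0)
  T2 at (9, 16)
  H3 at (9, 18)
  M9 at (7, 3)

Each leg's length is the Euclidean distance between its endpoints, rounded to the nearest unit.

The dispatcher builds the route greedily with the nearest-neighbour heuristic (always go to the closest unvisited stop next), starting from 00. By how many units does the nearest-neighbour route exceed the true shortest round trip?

Excess over optimum: 2.

From 00: J5=2, M9=6, R1=8, T2=12, H3=14 → choose J5 (2).
From J5: M9=5, R1=6, T2=14, H3=16 → choose M9 (5).
From M9: R1=3, T2=13, H3=15 → choose R1 (3).
From R1: T2=16, H3=18 → choose T2 (16).
From T2: H3=2 → choose H3 (2).
NN route 00 → J5 → M9 → R1 → T2 → H3 → 00 costs 42.
Optimal: 00 → J5 → R1 → M9 → T2 → H3 → 00 costs 40 (by enumerating all 60 distinct tours).
Excess = 42 − 40 = 2.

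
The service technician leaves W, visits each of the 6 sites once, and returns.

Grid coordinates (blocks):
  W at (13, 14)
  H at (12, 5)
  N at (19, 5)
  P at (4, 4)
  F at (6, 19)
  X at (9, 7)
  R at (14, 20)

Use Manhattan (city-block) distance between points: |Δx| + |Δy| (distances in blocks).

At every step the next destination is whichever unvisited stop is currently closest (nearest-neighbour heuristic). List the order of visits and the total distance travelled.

W → [R:7 / H:10 / X:11 / F:12 / N:15 / P:19] → R (7)
R → [F:9 / H:17 / X:18 / N:20 / P:26] → F (9)
F → [X:15 / P:17 / H:20 / N:27] → X (15)
X → [H:5 / P:8 / N:12] → H (5)
H → [N:7 / P:9] → N (7)
N → [P:16] → P (16)
Return P→W: 19.
Total = 7 + 9 + 15 + 5 + 7 + 16 + 19 = 78.

78 blocks along W → R → F → X → H → N → P → W.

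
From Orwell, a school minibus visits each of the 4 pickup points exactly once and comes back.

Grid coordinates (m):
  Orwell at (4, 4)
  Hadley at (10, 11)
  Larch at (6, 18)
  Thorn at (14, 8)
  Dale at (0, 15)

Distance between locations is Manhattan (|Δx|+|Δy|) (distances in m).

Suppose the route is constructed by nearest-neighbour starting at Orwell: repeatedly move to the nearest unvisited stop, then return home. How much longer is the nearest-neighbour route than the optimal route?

The nearest-neighbour route is 6 m longer than optimal.

From Orwell: Hadley=13, Thorn=14, Dale=15, Larch=16 → choose Hadley (13).
From Hadley: Thorn=7, Larch=11, Dale=14 → choose Thorn (7).
From Thorn: Larch=18, Dale=21 → choose Larch (18).
From Larch: Dale=9 → choose Dale (9).
NN route Orwell → Hadley → Thorn → Larch → Dale → Orwell costs 62.
Optimal: Orwell → Thorn → Hadley → Larch → Dale → Orwell costs 56 (by enumerating all 12 distinct tours).
Excess = 62 − 56 = 6.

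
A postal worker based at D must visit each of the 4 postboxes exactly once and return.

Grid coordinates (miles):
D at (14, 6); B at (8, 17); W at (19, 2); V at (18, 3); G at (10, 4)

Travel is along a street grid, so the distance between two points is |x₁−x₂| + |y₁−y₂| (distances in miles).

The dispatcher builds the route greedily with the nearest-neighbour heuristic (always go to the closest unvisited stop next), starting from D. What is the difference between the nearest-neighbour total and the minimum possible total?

D: G=6, V=7, W=9, B=17 ⇒ G
G: V=9, W=11, B=15 ⇒ V
V: W=2, B=24 ⇒ W
W: B=26 ⇒ B
NN route D → G → V → W → B → D costs 60.
Optimal: D → B → G → W → V → D costs 52 (by enumerating all 12 distinct tours).
Excess = 60 − 52 = 8.

8 miles longer than the optimal tour.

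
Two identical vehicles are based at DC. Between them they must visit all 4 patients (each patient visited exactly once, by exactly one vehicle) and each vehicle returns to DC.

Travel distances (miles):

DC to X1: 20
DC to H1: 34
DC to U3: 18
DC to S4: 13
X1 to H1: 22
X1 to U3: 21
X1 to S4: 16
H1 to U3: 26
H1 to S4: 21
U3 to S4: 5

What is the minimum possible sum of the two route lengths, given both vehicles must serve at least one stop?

Try each way of splitting the stops between the two vehicles (each non-empty) and, for each split, find the best tour for each vehicle:
  {X1} + {H1, U3, S4}: 40 + 78 = 118
  {H1} + {X1, U3, S4}: 68 + 59 = 127
  {X1, H1} + {U3, S4}: 76 + 36 = 112
  {U3} + {X1, H1, S4}: 36 + 76 = 112
  {X1, U3} + {H1, S4}: 59 + 68 = 127
  {H1, U3} + {X1, S4}: 78 + 49 = 127
  … (7 splits in total)
Best: vehicle 1 DC → X1 → H1 → DC = 76; vehicle 2 DC → U3 → S4 → DC = 36; combined 112.

112 miles — the smallest possible combined total.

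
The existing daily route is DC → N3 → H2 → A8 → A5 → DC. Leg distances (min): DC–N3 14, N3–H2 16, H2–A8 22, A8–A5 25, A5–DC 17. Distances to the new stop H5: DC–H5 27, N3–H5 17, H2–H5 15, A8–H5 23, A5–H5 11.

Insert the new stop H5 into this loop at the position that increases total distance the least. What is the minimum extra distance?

Adding 9 min by placing H5 on the A8–A5 leg.

Insertion cost between consecutive stops i–j is d(i,H5) + d(H5,j) − d(i,j):
  between DC and N3: 27 + 17 − 14 = 30
  between N3 and H2: 17 + 15 − 16 = 16
  between H2 and A8: 15 + 23 − 22 = 16
  between A8 and A5: 23 + 11 − 25 = 9
  between A5 and DC: 11 + 27 − 17 = 21
Cheapest insertion is between A8 and A5, adding 9.
New total = 94 + 9 = 103.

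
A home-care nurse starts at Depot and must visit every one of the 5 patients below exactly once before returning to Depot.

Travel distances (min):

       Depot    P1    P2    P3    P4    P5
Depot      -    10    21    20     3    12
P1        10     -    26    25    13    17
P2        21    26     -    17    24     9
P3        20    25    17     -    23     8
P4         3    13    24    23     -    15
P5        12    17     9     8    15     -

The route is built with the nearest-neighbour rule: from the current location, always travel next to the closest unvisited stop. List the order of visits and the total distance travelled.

79 min along Depot → P4 → P1 → P5 → P3 → P2 → Depot.

At Depot the remaining stops are P4 3, P1 10, P5 12, P3 20, P2 21; go to P4.
At P4 the remaining stops are P1 13, P5 15, P3 23, P2 24; go to P1.
At P1 the remaining stops are P5 17, P3 25, P2 26; go to P5.
At P5 the remaining stops are P3 8, P2 9; go to P3.
At P3 the remaining stops are P2 17; go to P2.
Return P2→Depot: 21.
Total = 3 + 13 + 17 + 8 + 17 + 21 = 79.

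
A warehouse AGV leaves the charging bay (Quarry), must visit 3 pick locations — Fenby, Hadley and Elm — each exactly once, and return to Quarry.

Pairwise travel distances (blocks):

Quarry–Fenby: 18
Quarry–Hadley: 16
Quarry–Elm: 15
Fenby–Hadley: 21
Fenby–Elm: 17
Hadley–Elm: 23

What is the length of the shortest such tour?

69 blocks — the shortest possible round trip.

With 3 stops there are 3!/2 = 3 distinct round trips (a route and its reverse cost the same).
Quarry→Fenby→Hadley→Elm→Quarry: 18+21+23+15 = 77
Quarry→Fenby→Elm→Hadley→Quarry: 18+17+23+16 = 74
Quarry→Hadley→Fenby→Elm→Quarry: 16+21+17+15 = 69
The minimum is 69.
One optimal route: Quarry → Hadley → Fenby → Elm → Quarry (or its reverse).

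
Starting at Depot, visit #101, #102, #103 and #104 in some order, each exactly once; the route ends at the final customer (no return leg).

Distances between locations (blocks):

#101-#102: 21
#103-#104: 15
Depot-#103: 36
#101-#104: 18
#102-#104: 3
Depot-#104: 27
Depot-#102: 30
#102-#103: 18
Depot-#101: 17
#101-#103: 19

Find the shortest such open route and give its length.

There are 4! = 24 possible orderings.
Depot - #101 - #102 - #103 - #104: 17+21+18+15 = 71
Depot - #101 - #102 - #104 - #103: 17+21+3+15 = 56
Depot - #101 - #103 - #102 - #104: 17+19+18+3 = 57
Depot - #101 - #103 - #104 - #102: 17+19+15+3 = 54
Depot - #101 - #104 - #102 - #103: 17+18+3+18 = 56
Depot - #101 - #104 - #103 - #102: 17+18+15+18 = 68
Depot - #102 - #101 - #103 - #104: 30+21+19+15 = 85
Depot - #102 - #101 - #104 - #103: 30+21+18+15 = 84
Depot - #102 - #103 - #101 - #104: 30+18+19+18 = 85
Depot - #102 - #103 - #104 - #101: 30+18+15+18 = 81
Depot - #102 - #104 - #101 - #103: 30+3+18+19 = 70
Depot - #102 - #104 - #103 - #101: 30+3+15+19 = 67
Depot - #103 - #101 - #102 - #104: 36+19+21+3 = 79
Depot - #103 - #101 - #104 - #102: 36+19+18+3 = 76
… (10 more)
The minimum is 54.
One shortest path: Depot → #101 → #103 → #104 → #102.

54 blocks — the minimum one-way total.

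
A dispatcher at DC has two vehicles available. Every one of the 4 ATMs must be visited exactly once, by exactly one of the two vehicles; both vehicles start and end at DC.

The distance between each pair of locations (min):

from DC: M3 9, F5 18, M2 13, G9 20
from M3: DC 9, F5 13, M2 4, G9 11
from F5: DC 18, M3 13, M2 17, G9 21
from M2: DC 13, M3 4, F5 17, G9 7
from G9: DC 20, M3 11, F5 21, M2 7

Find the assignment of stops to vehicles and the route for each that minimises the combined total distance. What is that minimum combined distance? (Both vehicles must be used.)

Check every non-empty split of the stops between the two vehicles; for each half take its own optimal tour:
  {M3} + {F5, M2, G9}: 18 + 59 = 77
  {F5} + {M3, M2, G9}: 36 + 40 = 76
  {M3, F5} + {M2, G9}: 40 + 40 = 80
  {M2} + {M3, F5, G9}: 26 + 59 = 85
  {M3, M2} + {F5, G9}: 26 + 59 = 85
  {F5, M2} + {M3, G9}: 48 + 40 = 88
  … (7 splits in total)
Best: vehicle 1 DC → F5 → DC = 36; vehicle 2 DC → M3 → M2 → G9 → DC = 40; combined 76.

Minimum combined distance: 76 min.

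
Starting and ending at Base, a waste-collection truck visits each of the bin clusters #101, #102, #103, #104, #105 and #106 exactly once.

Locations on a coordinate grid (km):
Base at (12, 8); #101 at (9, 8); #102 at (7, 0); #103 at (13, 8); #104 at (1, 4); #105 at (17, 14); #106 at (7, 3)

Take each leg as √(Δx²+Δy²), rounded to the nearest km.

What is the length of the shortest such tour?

Base → #101 → #102 → #103 → #104 → #105 → #106 → Base: 3+8+10+13+19+15+7 = 75
Base → #101 → #102 → #103 → #104 → #106 → #105 → Base: 3+8+10+13+6+15+8 = 63
Base → #101 → #102 → #103 → #105 → #104 → #106 → Base: 3+8+10+7+19+6+7 = 60
Base → #101 → #102 → #103 → #105 → #106 → #104 → Base: 3+8+10+7+15+6+12 = 61
Base → #101 → #102 → #103 → #106 → #104 → #105 → Base: 3+8+10+8+6+19+8 = 62
Base → #101 → #102 → #103 → #106 → #105 → #104 → Base: 3+8+10+8+15+19+12 = 75
Base → #101 → #102 → #104 → #103 → #105 → #106 → Base: 3+8+7+13+7+15+7 = 60
Base → #101 → #102 → #104 → #103 → #106 → #105 → Base: 3+8+7+13+8+15+8 = 62
… (352 more)
Base → #103 → #105 → #101 → #104 → #102 → #106 → Base: 1+7+10+9+7+3+7 = 44  ← best
The minimum is 44.
One optimal route: Base → #103 → #105 → #101 → #104 → #102 → #106 → Base (or its reverse).

Minimum total distance: 44 km.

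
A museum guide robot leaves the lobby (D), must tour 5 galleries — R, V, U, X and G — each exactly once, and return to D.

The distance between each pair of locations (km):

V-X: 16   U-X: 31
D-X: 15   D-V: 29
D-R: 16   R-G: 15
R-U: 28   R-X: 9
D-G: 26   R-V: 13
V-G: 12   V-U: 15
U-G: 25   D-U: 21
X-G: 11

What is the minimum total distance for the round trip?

Shortest round trip = 84 km.

D→R→V→U→X→G→D: 16+13+15+31+11+26 = 112
D→R→V→U→G→X→D: 16+13+15+25+11+15 = 95
D→R→V→X→U→G→D: 16+13+16+31+25+26 = 127
D→R→V→X→G→U→D: 16+13+16+11+25+21 = 102
D→R→V→G→U→X→D: 16+13+12+25+31+15 = 112
D→R→V→G→X→U→D: 16+13+12+11+31+21 = 104
D→R→U→V→X→G→D: 16+28+15+16+11+26 = 112
D→R→U→V→G→X→D: 16+28+15+12+11+15 = 97
D→R→U→X→V→G→D: 16+28+31+16+12+26 = 129
D→R→U→X→G→V→D: 16+28+31+11+12+29 = 127
D→R→U→G→V→X→D: 16+28+25+12+16+15 = 112
D→R→U→G→X→V→D: 16+28+25+11+16+29 = 125
D→R→X→V→U→G→D: 16+9+16+15+25+26 = 107
D→R→X→V→G→U→D: 16+9+16+12+25+21 = 99
… (46 more)
D→R→X→G→V→U→D: 16+9+11+12+15+21 = 84  ← best
The minimum is 84.
One optimal route: D → R → X → G → V → U → D (or its reverse).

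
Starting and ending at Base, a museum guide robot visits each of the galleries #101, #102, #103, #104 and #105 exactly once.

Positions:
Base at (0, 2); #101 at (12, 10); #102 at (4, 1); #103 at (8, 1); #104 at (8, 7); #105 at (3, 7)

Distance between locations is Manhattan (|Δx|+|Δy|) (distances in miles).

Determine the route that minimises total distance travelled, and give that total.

42 miles — the shortest possible round trip.

Base→#101→#102→#103→#104→#105→Base: 20+17+4+6+5+8 = 60
Base→#101→#102→#103→#105→#104→Base: 20+17+4+11+5+13 = 70
Base→#101→#102→#104→#103→#105→Base: 20+17+10+6+11+8 = 72
Base→#101→#102→#104→#105→#103→Base: 20+17+10+5+11+9 = 72
Base→#101→#102→#105→#103→#104→Base: 20+17+7+11+6+13 = 74
Base→#101→#102→#105→#104→#103→Base: 20+17+7+5+6+9 = 64
Base→#101→#103→#102→#104→#105→Base: 20+13+4+10+5+8 = 60
Base→#101→#103→#102→#105→#104→Base: 20+13+4+7+5+13 = 62
Base→#101→#103→#104→#102→#105→Base: 20+13+6+10+7+8 = 64
Base→#101→#103→#104→#105→#102→Base: 20+13+6+5+7+5 = 56
Base→#101→#103→#105→#102→#104→Base: 20+13+11+7+10+13 = 74
Base→#101→#103→#105→#104→#102→Base: 20+13+11+5+10+5 = 64
Base→#101→#104→#102→#103→#105→Base: 20+7+10+4+11+8 = 60
Base→#101→#104→#102→#105→#103→Base: 20+7+10+7+11+9 = 64
… (46 more)
Base→#102→#103→#101→#104→#105→Base: 5+4+13+7+5+8 = 42  ← best
The minimum is 42.
One optimal route: Base → #102 → #103 → #101 → #104 → #105 → Base (or its reverse).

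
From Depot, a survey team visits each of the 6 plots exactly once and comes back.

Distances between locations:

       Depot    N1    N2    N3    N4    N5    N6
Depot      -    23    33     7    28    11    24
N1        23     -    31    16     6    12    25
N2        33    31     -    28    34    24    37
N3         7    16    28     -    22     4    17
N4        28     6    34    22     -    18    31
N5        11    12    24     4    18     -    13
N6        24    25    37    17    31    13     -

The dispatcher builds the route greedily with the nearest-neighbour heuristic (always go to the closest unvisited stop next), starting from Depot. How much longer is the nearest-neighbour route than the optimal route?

From Depot: N3=7, N5=11, N1=23, N6=24, N4=28, N2=33 → choose N3 (7).
From N3: N5=4, N1=16, N6=17, N4=22, N2=28 → choose N5 (4).
From N5: N1=12, N6=13, N4=18, N2=24 → choose N1 (12).
From N1: N4=6, N6=25, N2=31 → choose N4 (6).
From N4: N6=31, N2=34 → choose N6 (31).
From N6: N2=37 → choose N2 (37).
NN route Depot → N3 → N5 → N1 → N4 → N6 → N2 → Depot costs 130.
Optimal: Depot → N2 → N4 → N1 → N5 → N6 → N3 → Depot costs 122 (by enumerating all 360 distinct tours).
Excess = 130 − 122 = 8.

Excess over optimum: 8.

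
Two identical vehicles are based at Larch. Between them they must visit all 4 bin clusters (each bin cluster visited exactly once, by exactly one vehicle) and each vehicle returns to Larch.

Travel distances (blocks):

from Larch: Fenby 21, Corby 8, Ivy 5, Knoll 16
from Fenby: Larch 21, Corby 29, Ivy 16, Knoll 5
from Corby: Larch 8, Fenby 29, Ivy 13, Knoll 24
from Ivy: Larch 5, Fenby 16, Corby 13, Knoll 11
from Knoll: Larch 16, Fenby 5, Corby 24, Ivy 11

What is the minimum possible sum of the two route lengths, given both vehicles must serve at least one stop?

Try each way of splitting the stops between the two vehicles (each non-empty) and, for each split, find the best tour for each vehicle:
  {Fenby} + {Corby, Ivy, Knoll}: 42 + 48 = 90
  {Corby} + {Fenby, Ivy, Knoll}: 16 + 42 = 58
  {Fenby, Corby} + {Ivy, Knoll}: 58 + 32 = 90
  {Ivy} + {Fenby, Corby, Knoll}: 10 + 58 = 68
  {Fenby, Ivy} + {Corby, Knoll}: 42 + 48 = 90
  {Corby, Ivy} + {Fenby, Knoll}: 26 + 42 = 68
  … (7 splits in total)
Best: vehicle 1 Larch → Corby → Larch = 16; vehicle 2 Larch → Fenby → Knoll → Ivy → Larch = 42; combined 58.

Minimum combined distance: 58 blocks.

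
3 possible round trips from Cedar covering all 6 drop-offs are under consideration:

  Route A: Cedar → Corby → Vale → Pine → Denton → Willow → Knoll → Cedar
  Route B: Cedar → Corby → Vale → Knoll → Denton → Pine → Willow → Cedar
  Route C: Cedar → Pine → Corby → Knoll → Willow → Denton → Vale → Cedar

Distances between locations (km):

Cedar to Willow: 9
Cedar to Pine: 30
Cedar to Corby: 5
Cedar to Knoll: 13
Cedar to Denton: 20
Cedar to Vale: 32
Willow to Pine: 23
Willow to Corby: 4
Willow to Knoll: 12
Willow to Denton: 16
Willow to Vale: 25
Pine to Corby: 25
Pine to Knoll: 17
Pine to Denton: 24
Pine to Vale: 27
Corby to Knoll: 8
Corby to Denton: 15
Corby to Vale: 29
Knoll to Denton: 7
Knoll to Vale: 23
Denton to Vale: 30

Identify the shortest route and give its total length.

Route A: 5 + 29 + 27 + 24 + 16 + 12 + 13 = 126
Route B: 5 + 29 + 23 + 7 + 24 + 23 + 9 = 120
Route C: 30 + 25 + 8 + 12 + 16 + 30 + 32 = 153

Shortest is Route B, total 120 km.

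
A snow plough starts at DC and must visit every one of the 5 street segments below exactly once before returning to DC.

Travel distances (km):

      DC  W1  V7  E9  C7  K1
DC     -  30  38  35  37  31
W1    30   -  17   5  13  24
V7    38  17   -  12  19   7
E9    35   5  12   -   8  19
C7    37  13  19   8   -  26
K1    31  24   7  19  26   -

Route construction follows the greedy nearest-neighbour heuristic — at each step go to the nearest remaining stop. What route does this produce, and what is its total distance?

Nearest-neighbour total = 100 km; route DC → W1 → E9 → C7 → V7 → K1 → DC.

DC → [W1:30 / K1:31 / E9:35 / C7:37 / V7:38] → W1 (30)
W1 → [E9:5 / C7:13 / V7:17 / K1:24] → E9 (5)
E9 → [C7:8 / V7:12 / K1:19] → C7 (8)
C7 → [V7:19 / K1:26] → V7 (19)
V7 → [K1:7] → K1 (7)
Return K1→DC: 31.
Total = 30 + 5 + 8 + 19 + 7 + 31 = 100.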